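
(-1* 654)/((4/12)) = -1962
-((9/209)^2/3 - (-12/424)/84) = -123817/129645208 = -0.00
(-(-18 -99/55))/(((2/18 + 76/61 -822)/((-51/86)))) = 2771901/193729190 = 0.01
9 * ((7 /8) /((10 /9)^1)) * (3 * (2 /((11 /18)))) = 15309 /220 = 69.59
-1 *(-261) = 261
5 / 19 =0.26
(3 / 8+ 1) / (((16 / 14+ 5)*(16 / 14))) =539 / 2752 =0.20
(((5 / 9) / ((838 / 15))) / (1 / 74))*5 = 4625 / 1257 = 3.68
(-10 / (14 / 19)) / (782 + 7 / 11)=-1045 / 60263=-0.02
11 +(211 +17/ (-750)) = 166483/ 750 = 221.98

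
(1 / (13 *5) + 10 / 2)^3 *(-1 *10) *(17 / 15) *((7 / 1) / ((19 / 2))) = -16491484576 / 15653625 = -1053.52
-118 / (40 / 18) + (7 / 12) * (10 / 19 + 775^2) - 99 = 399242581 / 1140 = 350212.79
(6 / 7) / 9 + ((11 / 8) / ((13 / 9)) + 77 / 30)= 39463 / 10920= 3.61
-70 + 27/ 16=-68.31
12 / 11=1.09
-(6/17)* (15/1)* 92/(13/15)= -561.99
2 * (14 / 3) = 28 / 3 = 9.33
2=2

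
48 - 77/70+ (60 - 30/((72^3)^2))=12410561691623/116095057920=106.90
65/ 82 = 0.79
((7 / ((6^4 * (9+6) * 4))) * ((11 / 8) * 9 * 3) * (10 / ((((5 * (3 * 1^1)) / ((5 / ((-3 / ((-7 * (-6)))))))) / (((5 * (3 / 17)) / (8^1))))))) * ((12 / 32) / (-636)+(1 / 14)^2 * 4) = -0.00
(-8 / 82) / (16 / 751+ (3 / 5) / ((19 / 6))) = -142690 / 308279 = -0.46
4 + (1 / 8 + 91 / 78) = 127 / 24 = 5.29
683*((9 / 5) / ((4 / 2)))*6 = 18441 / 5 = 3688.20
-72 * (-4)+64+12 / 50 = 8806 / 25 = 352.24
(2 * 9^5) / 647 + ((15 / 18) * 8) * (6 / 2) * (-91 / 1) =-1059442 / 647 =-1637.47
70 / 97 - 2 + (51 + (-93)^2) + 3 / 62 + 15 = 52404613 / 6014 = 8713.77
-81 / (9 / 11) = -99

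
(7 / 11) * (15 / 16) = 0.60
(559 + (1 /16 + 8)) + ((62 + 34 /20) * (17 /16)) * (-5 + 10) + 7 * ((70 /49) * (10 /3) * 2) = 93325 /96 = 972.14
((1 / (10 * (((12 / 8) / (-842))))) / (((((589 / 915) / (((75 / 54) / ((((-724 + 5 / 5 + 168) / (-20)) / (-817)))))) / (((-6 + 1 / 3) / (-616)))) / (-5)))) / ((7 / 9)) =-2346601375 / 11128194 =-210.87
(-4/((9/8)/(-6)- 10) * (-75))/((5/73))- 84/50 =-1758846/4075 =-431.62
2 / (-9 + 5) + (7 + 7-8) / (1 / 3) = 35 / 2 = 17.50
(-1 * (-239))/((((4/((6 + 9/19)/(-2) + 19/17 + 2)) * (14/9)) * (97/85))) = -118305/29488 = -4.01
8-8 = 0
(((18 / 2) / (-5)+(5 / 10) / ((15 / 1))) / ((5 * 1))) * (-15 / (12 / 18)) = 159 / 20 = 7.95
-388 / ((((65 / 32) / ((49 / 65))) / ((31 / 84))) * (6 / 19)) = -6398896 / 38025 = -168.28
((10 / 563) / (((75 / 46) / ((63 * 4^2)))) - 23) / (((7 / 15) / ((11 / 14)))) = -1116489 / 55174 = -20.24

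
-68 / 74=-34 / 37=-0.92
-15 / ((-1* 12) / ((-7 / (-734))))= 35 / 2936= 0.01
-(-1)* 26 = 26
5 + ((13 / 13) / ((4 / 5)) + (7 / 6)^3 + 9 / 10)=9437 / 1080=8.74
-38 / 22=-19 / 11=-1.73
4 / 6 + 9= 9.67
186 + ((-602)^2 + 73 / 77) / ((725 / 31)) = 875444061 / 55825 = 15681.94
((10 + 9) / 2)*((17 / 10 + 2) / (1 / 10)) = 703 / 2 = 351.50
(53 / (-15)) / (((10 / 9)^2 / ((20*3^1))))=-171.72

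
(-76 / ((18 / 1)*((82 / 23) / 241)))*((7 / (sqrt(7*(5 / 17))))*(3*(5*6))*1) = -210634*sqrt(595) / 41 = -125315.01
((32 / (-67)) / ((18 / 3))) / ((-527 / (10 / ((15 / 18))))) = 64 / 35309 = 0.00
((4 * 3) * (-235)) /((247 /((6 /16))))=-2115 /494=-4.28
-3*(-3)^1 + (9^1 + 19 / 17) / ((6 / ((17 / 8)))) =151 / 12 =12.58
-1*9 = -9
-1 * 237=-237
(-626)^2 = 391876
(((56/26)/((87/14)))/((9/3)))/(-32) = -49/13572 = -0.00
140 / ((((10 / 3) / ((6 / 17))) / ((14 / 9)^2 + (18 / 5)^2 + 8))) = 1325632 / 3825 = 346.57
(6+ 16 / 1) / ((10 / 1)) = 11 / 5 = 2.20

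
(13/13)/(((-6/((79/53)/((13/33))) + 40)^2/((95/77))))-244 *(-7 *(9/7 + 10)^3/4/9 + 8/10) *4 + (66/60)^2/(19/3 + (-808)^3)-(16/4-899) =1326517330702341921681763898/4860698061358081433925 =272906.75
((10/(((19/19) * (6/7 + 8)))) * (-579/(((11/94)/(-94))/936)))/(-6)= -81916716.25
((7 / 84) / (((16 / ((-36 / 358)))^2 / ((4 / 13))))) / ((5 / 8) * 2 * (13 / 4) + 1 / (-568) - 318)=-1917 / 594200985820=-0.00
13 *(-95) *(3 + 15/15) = -4940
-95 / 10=-19 / 2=-9.50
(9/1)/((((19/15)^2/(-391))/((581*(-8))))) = 3680170200/361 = 10194377.29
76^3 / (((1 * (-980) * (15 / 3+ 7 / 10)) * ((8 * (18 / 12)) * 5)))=-2888 / 2205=-1.31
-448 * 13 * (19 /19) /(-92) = 1456 /23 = 63.30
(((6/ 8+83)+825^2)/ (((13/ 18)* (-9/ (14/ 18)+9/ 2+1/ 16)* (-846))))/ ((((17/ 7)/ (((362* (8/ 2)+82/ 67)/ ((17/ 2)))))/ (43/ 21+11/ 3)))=118443061107840/ 1857434501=63767.02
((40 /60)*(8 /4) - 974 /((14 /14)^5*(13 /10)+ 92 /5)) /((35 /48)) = -454912 /6895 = -65.98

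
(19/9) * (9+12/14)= 437/21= 20.81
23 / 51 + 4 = 227 / 51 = 4.45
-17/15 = -1.13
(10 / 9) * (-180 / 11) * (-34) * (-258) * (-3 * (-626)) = -3294763200 / 11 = -299523927.27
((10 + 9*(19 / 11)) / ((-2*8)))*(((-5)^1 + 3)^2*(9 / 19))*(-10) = 12645 / 418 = 30.25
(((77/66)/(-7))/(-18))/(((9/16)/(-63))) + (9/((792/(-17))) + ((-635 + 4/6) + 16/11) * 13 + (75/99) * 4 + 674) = -17942659/2376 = -7551.62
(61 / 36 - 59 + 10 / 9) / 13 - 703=-331027 / 468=-707.32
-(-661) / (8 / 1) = 661 / 8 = 82.62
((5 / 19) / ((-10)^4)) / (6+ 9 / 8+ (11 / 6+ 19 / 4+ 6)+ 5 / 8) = 3 / 2318000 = 0.00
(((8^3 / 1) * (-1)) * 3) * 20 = -30720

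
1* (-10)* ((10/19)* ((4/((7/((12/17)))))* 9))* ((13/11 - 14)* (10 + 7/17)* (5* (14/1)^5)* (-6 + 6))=0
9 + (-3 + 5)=11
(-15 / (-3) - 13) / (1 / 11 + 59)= -44 / 325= -0.14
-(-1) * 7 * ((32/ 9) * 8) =1792/ 9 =199.11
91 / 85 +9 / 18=267 / 170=1.57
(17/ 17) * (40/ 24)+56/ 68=127/ 51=2.49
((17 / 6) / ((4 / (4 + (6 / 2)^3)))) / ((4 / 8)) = 43.92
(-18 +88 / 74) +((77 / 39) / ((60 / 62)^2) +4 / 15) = -18747991 / 1298700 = -14.44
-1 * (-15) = 15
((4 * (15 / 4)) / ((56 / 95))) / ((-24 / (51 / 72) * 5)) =-1615 / 10752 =-0.15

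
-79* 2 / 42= -79 / 21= -3.76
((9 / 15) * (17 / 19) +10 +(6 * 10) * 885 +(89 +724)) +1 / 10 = 10245491 / 190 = 53923.64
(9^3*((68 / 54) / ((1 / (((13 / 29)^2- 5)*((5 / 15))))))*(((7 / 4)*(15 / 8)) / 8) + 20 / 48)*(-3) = 48595115 / 26912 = 1805.70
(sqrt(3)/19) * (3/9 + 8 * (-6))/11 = -13 * sqrt(3)/57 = -0.40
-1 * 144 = -144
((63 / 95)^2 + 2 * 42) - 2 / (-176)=67071097 / 794200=84.45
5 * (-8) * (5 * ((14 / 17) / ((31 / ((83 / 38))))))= -11.60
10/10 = 1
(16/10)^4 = 4096/625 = 6.55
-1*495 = -495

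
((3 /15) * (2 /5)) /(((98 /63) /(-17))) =-153 /175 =-0.87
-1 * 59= -59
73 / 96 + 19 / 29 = 3941 / 2784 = 1.42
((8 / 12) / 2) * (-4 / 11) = -4 / 33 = -0.12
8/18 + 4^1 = 40/9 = 4.44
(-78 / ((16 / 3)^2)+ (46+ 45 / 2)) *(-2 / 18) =-8417 / 1152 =-7.31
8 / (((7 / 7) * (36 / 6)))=4 / 3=1.33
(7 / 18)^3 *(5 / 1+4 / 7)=637 / 1944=0.33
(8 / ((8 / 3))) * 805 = 2415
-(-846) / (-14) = -423 / 7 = -60.43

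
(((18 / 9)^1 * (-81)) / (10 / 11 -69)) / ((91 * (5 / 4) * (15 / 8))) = 19008 / 1703975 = 0.01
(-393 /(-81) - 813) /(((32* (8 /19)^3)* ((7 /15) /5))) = -935396125 /258048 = -3624.89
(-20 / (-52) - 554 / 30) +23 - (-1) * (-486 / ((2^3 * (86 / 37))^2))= 162098383 / 46151040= 3.51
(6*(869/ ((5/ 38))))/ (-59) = -198132/ 295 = -671.63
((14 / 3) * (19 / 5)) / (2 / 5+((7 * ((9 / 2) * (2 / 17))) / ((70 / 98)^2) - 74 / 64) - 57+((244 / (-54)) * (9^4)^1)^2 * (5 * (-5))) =-723520 / 896463024380103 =-0.00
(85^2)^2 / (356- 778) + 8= -52197249 / 422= -123690.16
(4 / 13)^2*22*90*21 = 665280 / 169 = 3936.57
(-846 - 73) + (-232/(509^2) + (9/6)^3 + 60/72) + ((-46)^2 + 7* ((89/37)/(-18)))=828417874639/690191784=1200.27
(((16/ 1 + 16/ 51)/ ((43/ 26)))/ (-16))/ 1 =-0.62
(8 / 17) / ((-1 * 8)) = -1 / 17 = -0.06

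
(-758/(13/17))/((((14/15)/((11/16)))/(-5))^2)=-13445.80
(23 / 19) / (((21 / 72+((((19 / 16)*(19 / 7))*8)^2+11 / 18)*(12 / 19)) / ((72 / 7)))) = 92736 / 3132751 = 0.03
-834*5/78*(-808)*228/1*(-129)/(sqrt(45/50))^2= -18351780800/13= -1411675446.15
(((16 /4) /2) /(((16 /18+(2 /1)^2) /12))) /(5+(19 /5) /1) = 135 /242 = 0.56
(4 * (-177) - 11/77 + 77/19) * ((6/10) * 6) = -1685592/665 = -2534.72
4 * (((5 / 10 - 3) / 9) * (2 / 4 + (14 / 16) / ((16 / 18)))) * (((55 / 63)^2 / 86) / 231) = -130625 / 2064388032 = -0.00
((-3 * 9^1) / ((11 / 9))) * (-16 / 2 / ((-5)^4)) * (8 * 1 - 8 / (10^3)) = 1942056 / 859375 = 2.26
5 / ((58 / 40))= 100 / 29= 3.45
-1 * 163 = -163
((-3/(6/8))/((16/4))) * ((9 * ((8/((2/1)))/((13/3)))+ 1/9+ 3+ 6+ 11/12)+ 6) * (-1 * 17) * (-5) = -968065/468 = -2068.51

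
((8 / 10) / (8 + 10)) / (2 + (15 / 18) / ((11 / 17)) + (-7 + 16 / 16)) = -44 / 2685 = -0.02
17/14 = 1.21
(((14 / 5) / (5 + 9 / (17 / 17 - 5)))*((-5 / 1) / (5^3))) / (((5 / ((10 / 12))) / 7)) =-196 / 4125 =-0.05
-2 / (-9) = 2 / 9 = 0.22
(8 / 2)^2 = 16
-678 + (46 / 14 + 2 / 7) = -4721 / 7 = -674.43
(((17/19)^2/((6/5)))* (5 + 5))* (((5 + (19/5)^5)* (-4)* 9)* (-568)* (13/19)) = 63807350575488/857375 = 74421753.11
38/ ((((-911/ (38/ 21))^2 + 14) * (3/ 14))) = 109744/ 156863733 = 0.00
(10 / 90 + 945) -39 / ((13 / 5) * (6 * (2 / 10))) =16787 / 18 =932.61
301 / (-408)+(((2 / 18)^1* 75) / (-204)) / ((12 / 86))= -473 / 459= -1.03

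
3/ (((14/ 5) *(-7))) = -15/ 98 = -0.15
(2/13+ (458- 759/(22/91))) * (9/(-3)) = 209145/26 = 8044.04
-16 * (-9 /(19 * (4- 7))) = -48 /19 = -2.53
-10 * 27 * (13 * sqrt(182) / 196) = -1755 * sqrt(182) / 98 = -241.59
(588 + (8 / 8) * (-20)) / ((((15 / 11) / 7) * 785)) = 43736 / 11775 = 3.71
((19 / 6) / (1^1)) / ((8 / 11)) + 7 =545 / 48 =11.35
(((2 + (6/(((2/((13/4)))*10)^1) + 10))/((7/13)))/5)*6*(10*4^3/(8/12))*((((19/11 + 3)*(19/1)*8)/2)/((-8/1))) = -479954592/385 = -1246635.30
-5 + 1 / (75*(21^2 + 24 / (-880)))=-3638003 / 727605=-5.00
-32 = -32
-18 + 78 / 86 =-735 / 43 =-17.09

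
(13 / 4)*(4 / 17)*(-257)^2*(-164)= -140816468 / 17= -8283321.65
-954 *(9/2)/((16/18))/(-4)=38637/32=1207.41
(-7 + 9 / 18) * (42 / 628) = -273 / 628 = -0.43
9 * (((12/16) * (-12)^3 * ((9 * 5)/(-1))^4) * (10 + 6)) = -765275040000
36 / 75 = 12 / 25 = 0.48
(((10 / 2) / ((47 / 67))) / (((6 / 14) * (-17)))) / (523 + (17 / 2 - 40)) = -0.00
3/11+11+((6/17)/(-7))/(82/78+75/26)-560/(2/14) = -1570778016/401863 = -3908.74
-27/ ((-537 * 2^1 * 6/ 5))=15/ 716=0.02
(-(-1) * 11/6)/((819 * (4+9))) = 11/63882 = 0.00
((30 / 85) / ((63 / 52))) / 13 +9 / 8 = 1.15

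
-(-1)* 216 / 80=27 / 10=2.70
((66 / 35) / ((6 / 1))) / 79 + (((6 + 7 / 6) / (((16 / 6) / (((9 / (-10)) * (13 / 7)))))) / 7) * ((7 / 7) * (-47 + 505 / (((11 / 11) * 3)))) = -77.86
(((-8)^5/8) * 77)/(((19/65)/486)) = -9963233280/19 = -524380698.95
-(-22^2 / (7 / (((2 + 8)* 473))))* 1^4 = 2289320 / 7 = 327045.71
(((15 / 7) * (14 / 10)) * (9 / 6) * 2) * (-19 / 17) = -10.06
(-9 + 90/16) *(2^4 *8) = -432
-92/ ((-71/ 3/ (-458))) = -126408/ 71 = -1780.39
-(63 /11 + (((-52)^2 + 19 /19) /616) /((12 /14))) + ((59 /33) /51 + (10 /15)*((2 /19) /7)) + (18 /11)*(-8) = -85582447 /3581424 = -23.90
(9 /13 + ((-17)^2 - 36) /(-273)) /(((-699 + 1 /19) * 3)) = 38 /339885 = 0.00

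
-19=-19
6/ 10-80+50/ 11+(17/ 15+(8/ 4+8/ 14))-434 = -583448/ 1155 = -505.15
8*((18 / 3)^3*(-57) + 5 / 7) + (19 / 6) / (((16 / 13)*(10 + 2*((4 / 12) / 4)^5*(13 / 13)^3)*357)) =-14581994804680 / 148055159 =-98490.28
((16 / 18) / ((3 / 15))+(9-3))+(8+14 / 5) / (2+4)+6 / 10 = 578 / 45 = 12.84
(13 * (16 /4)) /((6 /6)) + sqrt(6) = sqrt(6) + 52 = 54.45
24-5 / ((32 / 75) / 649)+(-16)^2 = -234415 / 32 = -7325.47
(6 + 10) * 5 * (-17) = -1360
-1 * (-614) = 614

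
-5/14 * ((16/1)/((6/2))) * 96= -1280/7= -182.86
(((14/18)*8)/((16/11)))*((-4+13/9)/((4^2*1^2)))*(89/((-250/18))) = 157619/36000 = 4.38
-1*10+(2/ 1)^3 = -2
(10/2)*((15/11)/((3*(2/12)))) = 150/11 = 13.64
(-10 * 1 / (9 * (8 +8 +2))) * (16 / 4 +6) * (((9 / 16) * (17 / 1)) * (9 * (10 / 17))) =-125 / 4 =-31.25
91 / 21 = 13 / 3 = 4.33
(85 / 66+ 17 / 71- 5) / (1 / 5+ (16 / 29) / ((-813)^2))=-17.36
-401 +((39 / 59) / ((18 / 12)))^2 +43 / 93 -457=-277550363 / 323733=-857.34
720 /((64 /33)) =1485 /4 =371.25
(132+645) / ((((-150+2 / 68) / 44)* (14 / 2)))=-166056 / 5099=-32.57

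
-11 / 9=-1.22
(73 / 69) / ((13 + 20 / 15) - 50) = -0.03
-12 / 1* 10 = -120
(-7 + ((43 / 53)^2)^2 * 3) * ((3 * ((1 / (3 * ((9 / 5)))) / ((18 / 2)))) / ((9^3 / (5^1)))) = -1124424100 / 465925012569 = -0.00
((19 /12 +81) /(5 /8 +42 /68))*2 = 67388 /507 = 132.92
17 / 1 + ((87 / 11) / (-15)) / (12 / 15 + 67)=63364 / 3729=16.99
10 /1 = 10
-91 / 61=-1.49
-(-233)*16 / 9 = 3728 / 9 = 414.22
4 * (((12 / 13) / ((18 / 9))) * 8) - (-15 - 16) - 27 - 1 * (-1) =257 / 13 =19.77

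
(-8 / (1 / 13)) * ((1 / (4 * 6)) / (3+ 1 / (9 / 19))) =-39 / 46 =-0.85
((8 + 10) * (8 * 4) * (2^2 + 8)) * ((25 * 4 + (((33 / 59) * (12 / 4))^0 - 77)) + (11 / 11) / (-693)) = 12772608 / 77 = 165878.03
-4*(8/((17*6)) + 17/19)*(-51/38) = 1886/361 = 5.22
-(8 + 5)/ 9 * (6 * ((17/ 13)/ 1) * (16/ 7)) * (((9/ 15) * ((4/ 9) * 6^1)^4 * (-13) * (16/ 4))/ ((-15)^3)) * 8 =-926941184/ 9568125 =-96.88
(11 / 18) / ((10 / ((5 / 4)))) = 11 / 144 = 0.08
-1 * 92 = -92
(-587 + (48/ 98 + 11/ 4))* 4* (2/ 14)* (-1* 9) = 1029753/ 343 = 3002.20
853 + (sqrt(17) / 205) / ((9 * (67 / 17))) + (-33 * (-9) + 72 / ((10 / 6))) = 17 * sqrt(17) / 123615 + 5966 / 5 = 1193.20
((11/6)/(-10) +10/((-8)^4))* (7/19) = -38899/583680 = -0.07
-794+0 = -794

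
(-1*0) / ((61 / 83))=0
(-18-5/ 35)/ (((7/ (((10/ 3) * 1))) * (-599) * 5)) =254/ 88053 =0.00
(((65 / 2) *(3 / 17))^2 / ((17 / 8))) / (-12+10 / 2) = -76050 / 34391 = -2.21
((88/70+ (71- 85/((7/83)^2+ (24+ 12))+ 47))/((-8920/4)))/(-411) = 1014878447/7957180563150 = 0.00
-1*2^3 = -8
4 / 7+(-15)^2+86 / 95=150607 / 665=226.48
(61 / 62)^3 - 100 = -23605819 / 238328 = -99.05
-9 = -9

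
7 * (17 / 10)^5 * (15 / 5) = 29816997 / 100000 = 298.17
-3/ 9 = -1/ 3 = -0.33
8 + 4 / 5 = 44 / 5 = 8.80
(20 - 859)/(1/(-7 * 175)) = 1027775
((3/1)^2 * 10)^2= 8100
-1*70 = -70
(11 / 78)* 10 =55 / 39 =1.41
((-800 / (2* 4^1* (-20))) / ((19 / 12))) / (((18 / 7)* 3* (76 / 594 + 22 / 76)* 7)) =660 / 4711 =0.14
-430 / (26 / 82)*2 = -35260 / 13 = -2712.31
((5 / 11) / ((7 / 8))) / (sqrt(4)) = 0.26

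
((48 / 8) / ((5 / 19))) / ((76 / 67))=201 / 10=20.10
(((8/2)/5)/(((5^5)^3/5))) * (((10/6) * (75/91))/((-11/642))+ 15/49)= -447684/42767333984375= -0.00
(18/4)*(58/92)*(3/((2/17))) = 72.34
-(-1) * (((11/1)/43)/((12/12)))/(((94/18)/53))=2.60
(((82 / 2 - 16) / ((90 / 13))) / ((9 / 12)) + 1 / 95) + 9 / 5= 16994 / 2565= 6.63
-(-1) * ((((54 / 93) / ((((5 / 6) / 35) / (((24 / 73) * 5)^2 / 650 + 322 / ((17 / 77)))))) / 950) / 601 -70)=-728918779562498 / 10422400780025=-69.94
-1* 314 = -314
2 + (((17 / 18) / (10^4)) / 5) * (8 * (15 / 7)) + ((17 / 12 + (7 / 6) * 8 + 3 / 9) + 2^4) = 127241 / 4375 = 29.08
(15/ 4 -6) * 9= -81/ 4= -20.25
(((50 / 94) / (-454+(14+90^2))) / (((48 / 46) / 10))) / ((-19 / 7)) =-4025 / 16416912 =-0.00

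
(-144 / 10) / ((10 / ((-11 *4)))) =1584 / 25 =63.36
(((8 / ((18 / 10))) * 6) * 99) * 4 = 10560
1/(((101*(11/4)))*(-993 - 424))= -4/1574287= -0.00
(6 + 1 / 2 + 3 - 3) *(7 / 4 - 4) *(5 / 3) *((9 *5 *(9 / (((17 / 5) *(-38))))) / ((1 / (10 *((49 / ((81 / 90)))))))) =53746875 / 1292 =41599.75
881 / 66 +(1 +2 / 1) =1079 / 66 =16.35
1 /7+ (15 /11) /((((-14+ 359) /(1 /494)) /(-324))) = 61357 /437437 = 0.14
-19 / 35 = -0.54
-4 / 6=-2 / 3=-0.67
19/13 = 1.46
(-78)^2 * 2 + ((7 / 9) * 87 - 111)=36374 / 3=12124.67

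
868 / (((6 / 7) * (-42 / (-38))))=8246 / 9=916.22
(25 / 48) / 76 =25 / 3648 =0.01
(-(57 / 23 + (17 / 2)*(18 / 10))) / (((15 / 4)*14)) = -1363 / 4025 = -0.34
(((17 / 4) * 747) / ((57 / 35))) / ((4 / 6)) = 444465 / 152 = 2924.11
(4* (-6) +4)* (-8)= 160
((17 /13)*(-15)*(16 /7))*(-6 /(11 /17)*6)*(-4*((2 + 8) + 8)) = -179781120 /1001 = -179601.52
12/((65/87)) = 1044/65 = 16.06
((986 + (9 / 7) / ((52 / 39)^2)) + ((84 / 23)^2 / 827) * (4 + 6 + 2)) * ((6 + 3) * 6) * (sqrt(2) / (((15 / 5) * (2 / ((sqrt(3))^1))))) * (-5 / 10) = -10878.49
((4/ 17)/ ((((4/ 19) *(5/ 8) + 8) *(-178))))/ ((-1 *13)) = 76/ 6077721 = 0.00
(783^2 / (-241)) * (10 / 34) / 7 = -3065445 / 28679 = -106.89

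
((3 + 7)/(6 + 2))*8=10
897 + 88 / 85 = 76333 / 85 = 898.04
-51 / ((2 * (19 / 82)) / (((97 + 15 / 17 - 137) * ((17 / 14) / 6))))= 3485 / 4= 871.25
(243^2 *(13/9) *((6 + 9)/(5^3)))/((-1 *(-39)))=6561/25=262.44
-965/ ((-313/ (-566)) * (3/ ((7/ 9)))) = -452.41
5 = 5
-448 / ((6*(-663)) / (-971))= -217504 / 1989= -109.35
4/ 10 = 2/ 5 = 0.40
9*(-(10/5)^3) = -72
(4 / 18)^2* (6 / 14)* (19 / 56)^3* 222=253783 / 1382976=0.18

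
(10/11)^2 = 100/121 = 0.83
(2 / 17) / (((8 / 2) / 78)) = 39 / 17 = 2.29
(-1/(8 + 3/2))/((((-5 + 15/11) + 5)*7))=-22/1995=-0.01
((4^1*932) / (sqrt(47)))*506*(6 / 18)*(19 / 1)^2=33110324.62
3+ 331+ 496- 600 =230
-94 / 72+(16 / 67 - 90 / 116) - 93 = -6634051 / 69948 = -94.84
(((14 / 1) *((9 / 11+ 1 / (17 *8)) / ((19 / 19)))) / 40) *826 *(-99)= -6426693 / 272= -23627.55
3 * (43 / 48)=43 / 16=2.69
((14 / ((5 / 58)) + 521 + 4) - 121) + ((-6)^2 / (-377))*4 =1066944 / 1885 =566.02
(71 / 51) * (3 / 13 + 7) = 6674 / 663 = 10.07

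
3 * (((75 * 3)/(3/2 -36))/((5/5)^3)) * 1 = -450/23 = -19.57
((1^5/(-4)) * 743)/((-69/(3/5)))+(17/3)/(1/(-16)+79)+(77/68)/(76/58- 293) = 19175351063/11392727310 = 1.68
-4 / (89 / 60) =-240 / 89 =-2.70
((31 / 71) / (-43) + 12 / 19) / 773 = 36047 / 44839411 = 0.00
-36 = -36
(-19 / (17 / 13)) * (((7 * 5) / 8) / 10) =-1729 / 272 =-6.36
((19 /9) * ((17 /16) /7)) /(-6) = -0.05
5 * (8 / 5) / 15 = 8 / 15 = 0.53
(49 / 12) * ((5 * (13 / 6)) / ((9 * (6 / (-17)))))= -54145 / 3888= -13.93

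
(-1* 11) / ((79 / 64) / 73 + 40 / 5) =-4672 / 3405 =-1.37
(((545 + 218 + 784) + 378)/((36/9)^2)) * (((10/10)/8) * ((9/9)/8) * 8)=1925/128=15.04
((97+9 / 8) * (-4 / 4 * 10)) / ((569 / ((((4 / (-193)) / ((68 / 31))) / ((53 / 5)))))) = 608375 / 395780468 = 0.00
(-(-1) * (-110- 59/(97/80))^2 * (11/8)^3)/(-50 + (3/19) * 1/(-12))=-499146063075/381478496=-1308.45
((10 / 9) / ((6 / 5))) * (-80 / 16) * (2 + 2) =-500 / 27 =-18.52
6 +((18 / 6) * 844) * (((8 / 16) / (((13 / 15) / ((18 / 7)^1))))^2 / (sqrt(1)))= 46195386 / 8281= 5578.48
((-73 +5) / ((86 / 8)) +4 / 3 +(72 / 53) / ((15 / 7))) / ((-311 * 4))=37247 / 10631535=0.00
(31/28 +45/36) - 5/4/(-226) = 14951/6328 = 2.36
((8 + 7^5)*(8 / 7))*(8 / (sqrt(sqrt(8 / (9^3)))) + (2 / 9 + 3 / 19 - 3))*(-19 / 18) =-1703920*2^(1 / 4)*sqrt(3) / 7 + 1434880 / 27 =-448238.93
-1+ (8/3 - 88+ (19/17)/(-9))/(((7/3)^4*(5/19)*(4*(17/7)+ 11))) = -258532/169099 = -1.53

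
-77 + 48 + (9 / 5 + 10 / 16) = -1063 / 40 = -26.58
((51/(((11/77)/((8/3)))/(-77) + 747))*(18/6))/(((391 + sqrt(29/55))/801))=1894047627780/4514008843331 -88074756*sqrt(1595)/4514008843331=0.42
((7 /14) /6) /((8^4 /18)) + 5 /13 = 40999 /106496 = 0.38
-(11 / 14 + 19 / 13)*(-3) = 1227 / 182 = 6.74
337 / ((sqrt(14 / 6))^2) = 1011 / 7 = 144.43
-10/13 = -0.77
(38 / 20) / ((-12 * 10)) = -19 / 1200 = -0.02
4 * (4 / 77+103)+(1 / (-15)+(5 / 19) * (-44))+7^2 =9865642 / 21945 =449.56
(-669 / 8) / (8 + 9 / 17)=-11373 / 1160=-9.80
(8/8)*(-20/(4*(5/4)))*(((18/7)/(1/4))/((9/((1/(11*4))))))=-8/77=-0.10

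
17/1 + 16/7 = 135/7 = 19.29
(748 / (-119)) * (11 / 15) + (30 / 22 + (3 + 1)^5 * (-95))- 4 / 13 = -1460712557 / 15015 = -97283.55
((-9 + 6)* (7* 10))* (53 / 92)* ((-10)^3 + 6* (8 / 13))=36038940 / 299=120531.57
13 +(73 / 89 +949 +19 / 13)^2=1211410403126 / 1338649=904949.99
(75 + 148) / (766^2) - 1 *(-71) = 41659899 / 586756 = 71.00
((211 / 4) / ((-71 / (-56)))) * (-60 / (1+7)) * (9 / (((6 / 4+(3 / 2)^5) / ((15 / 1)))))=-4632.38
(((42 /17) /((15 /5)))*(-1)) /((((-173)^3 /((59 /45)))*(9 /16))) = 13216 /35648581545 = 0.00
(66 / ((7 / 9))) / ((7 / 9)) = 5346 / 49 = 109.10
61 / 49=1.24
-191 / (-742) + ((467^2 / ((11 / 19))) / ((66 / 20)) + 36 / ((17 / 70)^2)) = 8933180778217 / 77840994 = 114761.91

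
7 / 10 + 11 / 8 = 83 / 40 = 2.08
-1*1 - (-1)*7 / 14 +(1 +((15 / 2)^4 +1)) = 3165.56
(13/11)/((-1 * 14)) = -13/154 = -0.08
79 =79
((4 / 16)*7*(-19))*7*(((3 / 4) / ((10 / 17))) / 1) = -47481 / 160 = -296.76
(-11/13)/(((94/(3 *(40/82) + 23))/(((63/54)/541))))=-77231/162631092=-0.00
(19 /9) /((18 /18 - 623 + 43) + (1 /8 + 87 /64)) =-0.00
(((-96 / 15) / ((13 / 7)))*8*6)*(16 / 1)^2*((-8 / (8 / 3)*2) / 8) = 2064384 / 65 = 31759.75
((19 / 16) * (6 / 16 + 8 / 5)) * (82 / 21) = 61541 / 6720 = 9.16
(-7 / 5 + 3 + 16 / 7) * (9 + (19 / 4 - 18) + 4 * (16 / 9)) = 3502 / 315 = 11.12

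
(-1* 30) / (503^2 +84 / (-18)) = -90 / 759013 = -0.00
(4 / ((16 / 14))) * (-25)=-175 / 2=-87.50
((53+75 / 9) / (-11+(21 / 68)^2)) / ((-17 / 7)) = 350336 / 151269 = 2.32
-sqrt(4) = -2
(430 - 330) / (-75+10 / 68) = -680 / 509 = -1.34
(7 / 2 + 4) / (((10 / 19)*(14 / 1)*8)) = 57 / 448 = 0.13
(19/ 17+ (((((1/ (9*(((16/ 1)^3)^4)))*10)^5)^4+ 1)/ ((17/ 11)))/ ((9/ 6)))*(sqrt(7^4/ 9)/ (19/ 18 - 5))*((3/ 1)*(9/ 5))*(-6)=218695218879252078034122283436821637618859367072057709529201995655079683797960131853738601957494893613869858387438806511367321487068065062099395446457386567279339274731697150659028765593199996473769534453143419280136816659742970736880577920730087936608631951557827541647564154950340157926912812465702631723/ 1052321349586101057671581322130385952388779082413920125441103715008408434130882532456691624977660478645981511275831680728256157032233809372135515051275811537461858296581570704787449729354205518973946136692851031694704919248821426496067854792048247890640672352864039034991954797724535125935341145339985920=207.82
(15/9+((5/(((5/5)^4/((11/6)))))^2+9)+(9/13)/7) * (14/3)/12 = 310543/8424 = 36.86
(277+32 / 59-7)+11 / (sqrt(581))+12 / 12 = 11*sqrt(581) / 581+16021 / 59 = 272.00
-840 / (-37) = 840 / 37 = 22.70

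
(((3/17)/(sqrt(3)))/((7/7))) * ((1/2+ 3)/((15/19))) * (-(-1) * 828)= 18354 * sqrt(3)/85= 374.00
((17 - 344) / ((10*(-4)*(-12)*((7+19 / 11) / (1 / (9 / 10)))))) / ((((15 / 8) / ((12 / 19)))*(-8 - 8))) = 1199 / 656640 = 0.00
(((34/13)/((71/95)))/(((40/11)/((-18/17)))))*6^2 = -33858/923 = -36.68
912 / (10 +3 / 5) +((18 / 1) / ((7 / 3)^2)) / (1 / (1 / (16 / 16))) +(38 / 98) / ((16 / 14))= 1863257 / 20776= 89.68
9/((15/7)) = 21/5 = 4.20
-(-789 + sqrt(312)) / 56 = 789 / 56- sqrt(78) / 28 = 13.77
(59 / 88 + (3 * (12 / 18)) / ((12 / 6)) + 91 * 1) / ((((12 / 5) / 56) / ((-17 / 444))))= -4852225 / 58608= -82.79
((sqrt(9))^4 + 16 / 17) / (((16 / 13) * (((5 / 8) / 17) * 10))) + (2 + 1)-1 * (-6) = 19009 / 100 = 190.09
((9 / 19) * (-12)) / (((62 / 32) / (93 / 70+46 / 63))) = -124512 / 20615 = -6.04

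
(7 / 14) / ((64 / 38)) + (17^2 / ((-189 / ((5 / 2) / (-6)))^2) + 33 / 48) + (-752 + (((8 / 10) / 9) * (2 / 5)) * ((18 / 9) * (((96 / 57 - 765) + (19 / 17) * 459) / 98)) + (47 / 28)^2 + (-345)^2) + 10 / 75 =1155950141702317 / 9773265600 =118276.76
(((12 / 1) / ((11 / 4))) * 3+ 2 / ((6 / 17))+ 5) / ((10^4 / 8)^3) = 98 / 8056640625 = 0.00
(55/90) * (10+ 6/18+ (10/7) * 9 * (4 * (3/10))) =5951/378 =15.74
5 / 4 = 1.25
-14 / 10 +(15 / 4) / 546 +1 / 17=-82567 / 61880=-1.33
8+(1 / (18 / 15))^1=53 / 6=8.83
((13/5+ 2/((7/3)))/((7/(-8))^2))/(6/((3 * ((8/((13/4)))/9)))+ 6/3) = 123904/255535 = 0.48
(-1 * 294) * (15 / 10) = -441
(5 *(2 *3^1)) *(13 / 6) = 65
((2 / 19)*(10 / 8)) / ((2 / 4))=5 / 19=0.26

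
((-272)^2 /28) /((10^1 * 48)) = 578 /105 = 5.50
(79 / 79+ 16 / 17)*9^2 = 2673 / 17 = 157.24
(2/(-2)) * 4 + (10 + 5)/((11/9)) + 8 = 179/11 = 16.27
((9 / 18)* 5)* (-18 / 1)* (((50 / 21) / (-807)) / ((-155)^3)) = -2 / 56096453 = -0.00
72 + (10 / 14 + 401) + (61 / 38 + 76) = 146651 / 266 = 551.32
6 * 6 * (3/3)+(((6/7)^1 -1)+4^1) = 39.86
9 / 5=1.80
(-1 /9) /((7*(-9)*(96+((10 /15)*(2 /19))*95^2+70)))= 1 /453222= 0.00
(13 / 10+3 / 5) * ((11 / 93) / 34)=209 / 31620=0.01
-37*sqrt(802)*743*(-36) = 989676*sqrt(802) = 28027232.92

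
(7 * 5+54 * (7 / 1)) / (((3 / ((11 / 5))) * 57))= 4543 / 855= 5.31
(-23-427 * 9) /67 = -3866 /67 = -57.70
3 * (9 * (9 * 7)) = 1701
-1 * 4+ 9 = 5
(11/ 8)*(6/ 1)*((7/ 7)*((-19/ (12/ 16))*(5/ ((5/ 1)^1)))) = -209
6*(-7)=-42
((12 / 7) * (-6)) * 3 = -30.86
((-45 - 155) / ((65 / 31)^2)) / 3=-7688 / 507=-15.16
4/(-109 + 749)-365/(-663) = 59063/106080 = 0.56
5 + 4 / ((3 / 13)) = 67 / 3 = 22.33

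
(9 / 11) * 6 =54 / 11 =4.91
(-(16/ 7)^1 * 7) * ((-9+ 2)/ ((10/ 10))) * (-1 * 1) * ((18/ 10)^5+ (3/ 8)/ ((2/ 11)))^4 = -8440969311317799500600727/ 390625000000000000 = -21608881.44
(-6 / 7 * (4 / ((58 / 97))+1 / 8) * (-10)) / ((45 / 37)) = 19499 / 406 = 48.03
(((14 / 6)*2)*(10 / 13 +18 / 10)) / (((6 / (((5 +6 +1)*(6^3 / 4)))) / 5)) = 84168 / 13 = 6474.46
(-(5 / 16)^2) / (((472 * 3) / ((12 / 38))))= -25 / 1147904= -0.00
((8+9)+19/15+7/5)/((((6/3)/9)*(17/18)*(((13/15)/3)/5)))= 358425/221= 1621.83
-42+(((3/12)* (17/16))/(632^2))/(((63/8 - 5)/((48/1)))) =-192921741/4593376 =-42.00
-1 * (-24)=24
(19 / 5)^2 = 361 / 25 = 14.44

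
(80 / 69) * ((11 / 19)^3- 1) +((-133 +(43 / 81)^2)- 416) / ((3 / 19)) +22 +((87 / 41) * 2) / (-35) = -15391757763473824 / 4455863029485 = -3454.27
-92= -92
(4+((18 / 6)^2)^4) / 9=6565 / 9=729.44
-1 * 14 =-14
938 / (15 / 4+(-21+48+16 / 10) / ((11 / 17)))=2680 / 137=19.56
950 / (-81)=-950 / 81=-11.73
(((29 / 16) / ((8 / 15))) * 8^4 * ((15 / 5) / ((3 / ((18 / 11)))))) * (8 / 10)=200448 / 11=18222.55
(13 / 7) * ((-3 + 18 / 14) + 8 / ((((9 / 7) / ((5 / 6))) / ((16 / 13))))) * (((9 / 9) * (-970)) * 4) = -33632.53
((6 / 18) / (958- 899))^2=0.00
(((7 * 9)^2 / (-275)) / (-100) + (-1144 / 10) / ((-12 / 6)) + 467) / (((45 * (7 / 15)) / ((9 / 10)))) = 22.47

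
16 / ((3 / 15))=80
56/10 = 28/5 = 5.60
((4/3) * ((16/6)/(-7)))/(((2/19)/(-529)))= 160816/63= 2552.63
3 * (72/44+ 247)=8205/11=745.91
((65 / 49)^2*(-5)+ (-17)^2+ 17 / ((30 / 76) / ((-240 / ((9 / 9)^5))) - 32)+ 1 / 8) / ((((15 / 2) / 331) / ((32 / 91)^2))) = 8860668587019008 / 5802859863255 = 1526.95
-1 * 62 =-62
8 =8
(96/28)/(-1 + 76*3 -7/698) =5584/369691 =0.02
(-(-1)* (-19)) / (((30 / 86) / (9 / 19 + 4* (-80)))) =261053 / 15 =17403.53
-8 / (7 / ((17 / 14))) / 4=-17 / 49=-0.35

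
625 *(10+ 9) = 11875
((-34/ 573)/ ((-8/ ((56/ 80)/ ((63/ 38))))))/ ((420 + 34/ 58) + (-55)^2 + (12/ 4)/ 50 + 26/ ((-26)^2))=608855/ 669906222984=0.00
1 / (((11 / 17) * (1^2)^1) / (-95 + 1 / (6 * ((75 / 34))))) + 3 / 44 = -1451669 / 9900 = -146.63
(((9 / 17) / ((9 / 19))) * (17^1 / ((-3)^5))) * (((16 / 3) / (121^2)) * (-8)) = 0.00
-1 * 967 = -967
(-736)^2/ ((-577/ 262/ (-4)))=983877.66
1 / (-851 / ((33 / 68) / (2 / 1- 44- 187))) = 33 / 13251772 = 0.00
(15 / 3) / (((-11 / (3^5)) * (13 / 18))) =-152.94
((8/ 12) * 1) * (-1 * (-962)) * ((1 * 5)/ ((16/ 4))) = 2405/ 3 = 801.67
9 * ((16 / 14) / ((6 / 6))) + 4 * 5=212 / 7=30.29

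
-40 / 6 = -20 / 3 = -6.67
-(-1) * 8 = 8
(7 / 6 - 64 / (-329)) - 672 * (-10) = 13267967 / 1974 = 6721.36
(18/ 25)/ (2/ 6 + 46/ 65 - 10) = -702/ 8735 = -0.08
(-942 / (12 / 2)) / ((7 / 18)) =-2826 / 7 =-403.71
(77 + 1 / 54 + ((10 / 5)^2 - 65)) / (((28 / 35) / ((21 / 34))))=30275 / 2448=12.37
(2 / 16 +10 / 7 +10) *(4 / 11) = 647 / 154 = 4.20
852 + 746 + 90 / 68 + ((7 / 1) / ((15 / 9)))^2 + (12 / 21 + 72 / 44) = 105974763 / 65450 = 1619.17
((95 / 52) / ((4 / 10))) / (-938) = -475 / 97552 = -0.00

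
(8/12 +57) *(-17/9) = -2941/27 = -108.93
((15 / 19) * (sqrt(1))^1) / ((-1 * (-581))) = 15 / 11039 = 0.00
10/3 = 3.33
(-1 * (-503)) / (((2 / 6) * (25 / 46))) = 69414 / 25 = 2776.56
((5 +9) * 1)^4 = 38416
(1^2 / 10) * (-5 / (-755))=1 / 1510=0.00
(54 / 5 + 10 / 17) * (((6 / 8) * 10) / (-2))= -42.71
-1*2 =-2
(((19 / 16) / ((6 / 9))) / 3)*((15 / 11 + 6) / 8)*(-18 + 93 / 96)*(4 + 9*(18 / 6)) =-26001405 / 90112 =-288.55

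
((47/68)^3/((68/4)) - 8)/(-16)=42658929/85525504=0.50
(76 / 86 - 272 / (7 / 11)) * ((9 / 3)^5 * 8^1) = -249590160 / 301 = -829203.19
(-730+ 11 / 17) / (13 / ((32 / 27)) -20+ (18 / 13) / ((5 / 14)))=141.50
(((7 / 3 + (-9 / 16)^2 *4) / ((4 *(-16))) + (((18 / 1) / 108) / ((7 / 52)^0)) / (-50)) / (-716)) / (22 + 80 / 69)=0.00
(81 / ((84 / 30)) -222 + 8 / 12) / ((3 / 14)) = -8081 / 9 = -897.89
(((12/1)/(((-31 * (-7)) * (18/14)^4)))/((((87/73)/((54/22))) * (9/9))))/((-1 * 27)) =-100156/64881729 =-0.00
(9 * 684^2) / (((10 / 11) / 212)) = 4909680864 / 5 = 981936172.80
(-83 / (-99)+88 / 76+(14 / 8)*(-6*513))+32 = -5352.50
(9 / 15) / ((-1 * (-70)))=3 / 350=0.01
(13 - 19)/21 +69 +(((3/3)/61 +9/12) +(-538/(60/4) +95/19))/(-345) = 608129869/8838900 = 68.80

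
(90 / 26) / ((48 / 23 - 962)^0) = 45 / 13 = 3.46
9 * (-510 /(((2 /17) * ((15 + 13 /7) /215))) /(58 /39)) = -2289985425 /6844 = -334597.52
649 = 649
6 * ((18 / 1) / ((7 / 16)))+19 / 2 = 3589 / 14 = 256.36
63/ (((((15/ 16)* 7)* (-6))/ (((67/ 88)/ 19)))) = -67/ 1045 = -0.06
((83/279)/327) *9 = 83/10137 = 0.01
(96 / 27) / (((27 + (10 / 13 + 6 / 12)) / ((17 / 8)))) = 1768 / 6615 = 0.27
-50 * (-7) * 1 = 350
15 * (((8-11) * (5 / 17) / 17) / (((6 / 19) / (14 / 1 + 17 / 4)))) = -104025 / 2312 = -44.99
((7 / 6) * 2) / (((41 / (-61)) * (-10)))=427 / 1230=0.35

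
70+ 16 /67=4706 /67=70.24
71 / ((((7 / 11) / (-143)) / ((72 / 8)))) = -1005147 / 7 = -143592.43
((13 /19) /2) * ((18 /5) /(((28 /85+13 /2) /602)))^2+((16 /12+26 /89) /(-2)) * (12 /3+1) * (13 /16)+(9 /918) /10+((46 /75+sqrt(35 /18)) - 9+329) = sqrt(70) /6+3598057100411 /103489200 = 34768.86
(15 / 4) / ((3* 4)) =5 / 16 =0.31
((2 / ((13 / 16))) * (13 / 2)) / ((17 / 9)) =144 / 17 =8.47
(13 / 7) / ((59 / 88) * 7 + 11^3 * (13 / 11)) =1144 / 971859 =0.00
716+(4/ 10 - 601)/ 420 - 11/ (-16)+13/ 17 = 4868951/ 6800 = 716.02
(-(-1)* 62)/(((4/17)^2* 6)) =186.65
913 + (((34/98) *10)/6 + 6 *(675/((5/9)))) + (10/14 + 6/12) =2412209/294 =8204.79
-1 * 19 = -19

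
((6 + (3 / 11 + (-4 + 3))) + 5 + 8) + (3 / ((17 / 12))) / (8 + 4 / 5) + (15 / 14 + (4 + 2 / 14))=62119 / 2618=23.73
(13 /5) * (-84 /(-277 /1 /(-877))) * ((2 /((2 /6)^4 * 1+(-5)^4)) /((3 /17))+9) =-12859780752 /2062265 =-6235.76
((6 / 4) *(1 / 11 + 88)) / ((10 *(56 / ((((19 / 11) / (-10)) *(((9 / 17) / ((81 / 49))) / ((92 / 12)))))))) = -7581 / 4452800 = -0.00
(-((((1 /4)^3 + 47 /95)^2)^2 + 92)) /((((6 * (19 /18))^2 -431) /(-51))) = -57747737915598050379 /4807398816481280000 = -12.01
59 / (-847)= -59 / 847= -0.07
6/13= 0.46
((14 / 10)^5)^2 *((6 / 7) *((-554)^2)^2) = 22807236679460513952 / 9765625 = 2335461035976.76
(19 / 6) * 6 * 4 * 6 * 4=1824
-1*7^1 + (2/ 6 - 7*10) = -230/ 3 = -76.67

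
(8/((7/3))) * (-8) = -192/7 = -27.43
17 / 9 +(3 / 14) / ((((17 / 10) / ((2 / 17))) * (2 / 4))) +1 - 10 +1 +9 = 53138 / 18207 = 2.92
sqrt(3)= 1.73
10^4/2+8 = 5008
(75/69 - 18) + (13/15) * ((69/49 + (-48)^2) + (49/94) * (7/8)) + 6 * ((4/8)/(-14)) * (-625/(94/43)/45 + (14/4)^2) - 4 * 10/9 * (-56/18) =684441553601/343239120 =1994.07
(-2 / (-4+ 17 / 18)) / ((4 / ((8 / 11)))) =72 / 605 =0.12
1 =1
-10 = -10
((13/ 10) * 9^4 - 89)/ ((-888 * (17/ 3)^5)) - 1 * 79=-332026197523/ 4202776720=-79.00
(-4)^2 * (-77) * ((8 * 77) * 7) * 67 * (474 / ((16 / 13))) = -137077436496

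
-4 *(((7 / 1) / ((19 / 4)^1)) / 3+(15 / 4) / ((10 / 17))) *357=-372589 / 38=-9804.97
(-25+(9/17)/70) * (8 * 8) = -1599.52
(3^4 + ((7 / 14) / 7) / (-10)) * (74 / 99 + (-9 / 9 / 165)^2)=230759989 / 3811500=60.54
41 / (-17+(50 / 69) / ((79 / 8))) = -223491 / 92267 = -2.42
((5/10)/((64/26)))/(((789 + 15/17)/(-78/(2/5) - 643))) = -92599/429696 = -0.22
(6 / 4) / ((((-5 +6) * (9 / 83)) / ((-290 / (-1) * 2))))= 24070 / 3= 8023.33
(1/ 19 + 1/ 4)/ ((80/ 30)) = 69/ 608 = 0.11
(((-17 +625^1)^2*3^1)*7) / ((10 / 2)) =7762944 / 5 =1552588.80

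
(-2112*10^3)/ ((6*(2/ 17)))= -2992000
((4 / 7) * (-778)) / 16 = -389 / 14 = -27.79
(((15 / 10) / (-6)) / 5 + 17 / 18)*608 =24472 / 45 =543.82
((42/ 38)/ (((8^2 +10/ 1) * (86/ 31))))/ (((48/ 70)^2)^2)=325635625/ 13372342272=0.02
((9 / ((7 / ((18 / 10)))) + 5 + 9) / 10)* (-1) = -571 / 350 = -1.63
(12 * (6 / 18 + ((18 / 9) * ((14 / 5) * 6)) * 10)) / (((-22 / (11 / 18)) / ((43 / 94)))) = -43387 / 846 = -51.28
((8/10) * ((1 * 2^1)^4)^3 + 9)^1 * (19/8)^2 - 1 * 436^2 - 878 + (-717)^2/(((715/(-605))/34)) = -62243522063/4160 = -14962385.11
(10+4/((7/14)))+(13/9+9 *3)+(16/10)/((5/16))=11602/225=51.56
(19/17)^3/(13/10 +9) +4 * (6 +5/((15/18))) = 24358462/506039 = 48.14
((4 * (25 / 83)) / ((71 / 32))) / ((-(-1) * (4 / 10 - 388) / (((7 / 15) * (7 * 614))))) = -48137600 / 17130951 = -2.81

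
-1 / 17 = -0.06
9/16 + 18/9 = 41/16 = 2.56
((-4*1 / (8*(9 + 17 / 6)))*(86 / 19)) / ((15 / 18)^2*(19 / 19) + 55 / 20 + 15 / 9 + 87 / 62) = -143964 / 4903615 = -0.03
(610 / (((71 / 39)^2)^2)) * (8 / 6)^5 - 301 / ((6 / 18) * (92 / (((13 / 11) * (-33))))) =4326081069011 / 7013623956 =616.81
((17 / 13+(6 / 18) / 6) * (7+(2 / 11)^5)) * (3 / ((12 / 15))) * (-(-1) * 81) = 4413727935 / 1522664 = 2898.69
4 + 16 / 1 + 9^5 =59069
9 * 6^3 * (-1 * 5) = -9720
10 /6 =5 /3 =1.67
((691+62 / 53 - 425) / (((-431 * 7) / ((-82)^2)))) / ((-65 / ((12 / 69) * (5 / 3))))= 126949120 / 47810399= 2.66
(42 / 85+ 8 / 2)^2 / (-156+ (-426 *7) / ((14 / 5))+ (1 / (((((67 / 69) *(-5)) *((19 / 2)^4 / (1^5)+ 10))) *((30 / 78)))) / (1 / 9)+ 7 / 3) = -73598119197 / 4440818101978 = -0.02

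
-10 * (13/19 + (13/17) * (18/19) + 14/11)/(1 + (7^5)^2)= -9527/100363456325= -0.00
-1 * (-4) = 4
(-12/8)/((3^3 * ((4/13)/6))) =-13/12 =-1.08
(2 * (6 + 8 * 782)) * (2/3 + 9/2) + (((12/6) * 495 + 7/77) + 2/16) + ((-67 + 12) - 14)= 65628.55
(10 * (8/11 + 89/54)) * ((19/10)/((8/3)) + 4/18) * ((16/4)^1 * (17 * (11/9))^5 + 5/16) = 13897289142697462279/40406522112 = 343936780.90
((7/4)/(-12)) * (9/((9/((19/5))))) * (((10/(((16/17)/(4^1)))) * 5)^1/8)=-14.72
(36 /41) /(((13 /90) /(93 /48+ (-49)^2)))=15571035 /1066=14606.97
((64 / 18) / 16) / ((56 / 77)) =11 / 36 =0.31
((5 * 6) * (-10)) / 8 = -75 / 2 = -37.50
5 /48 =0.10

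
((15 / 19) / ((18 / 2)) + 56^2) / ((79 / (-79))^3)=-178757 / 57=-3136.09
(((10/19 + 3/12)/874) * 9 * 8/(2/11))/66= 177/33212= 0.01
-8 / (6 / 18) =-24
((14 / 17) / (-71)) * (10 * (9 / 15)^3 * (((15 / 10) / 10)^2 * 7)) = -11907 / 3017500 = -0.00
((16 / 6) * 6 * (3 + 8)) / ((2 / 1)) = 88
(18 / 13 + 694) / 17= 9040 / 221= 40.90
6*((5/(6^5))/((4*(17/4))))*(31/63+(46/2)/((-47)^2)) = 43705/383265918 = 0.00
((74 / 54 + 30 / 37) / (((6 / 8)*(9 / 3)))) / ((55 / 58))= 505528 / 494505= 1.02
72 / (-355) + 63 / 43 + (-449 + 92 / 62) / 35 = -38172896 / 3312505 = -11.52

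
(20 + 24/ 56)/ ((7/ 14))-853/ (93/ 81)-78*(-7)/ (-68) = -5239175/ 7378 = -710.11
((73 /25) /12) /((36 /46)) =1679 /5400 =0.31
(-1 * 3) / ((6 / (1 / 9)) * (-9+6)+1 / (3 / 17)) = 9 / 469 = 0.02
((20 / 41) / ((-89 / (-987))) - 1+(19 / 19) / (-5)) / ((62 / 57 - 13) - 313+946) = 2188971 / 322954745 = 0.01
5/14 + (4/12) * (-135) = -625/14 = -44.64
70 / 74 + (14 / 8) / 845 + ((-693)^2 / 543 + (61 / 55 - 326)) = 139559794281 / 248994460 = 560.49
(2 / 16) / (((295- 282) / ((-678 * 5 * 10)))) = -8475 / 26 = -325.96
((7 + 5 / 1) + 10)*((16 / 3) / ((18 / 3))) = 176 / 9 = 19.56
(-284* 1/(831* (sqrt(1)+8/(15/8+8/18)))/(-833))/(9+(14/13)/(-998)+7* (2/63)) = 461498154/46148199307777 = 0.00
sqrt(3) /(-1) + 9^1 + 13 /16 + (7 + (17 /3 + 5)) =1319 /48 -sqrt(3) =25.75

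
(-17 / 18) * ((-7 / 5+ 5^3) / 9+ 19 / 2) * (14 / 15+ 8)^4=-955082530916 / 6834375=-139746.87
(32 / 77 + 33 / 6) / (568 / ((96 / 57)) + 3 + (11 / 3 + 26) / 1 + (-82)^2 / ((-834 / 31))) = 0.05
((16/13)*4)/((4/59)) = 944/13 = 72.62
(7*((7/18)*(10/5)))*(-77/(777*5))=-539/4995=-0.11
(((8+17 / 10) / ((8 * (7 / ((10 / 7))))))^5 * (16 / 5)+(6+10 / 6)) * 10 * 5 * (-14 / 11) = -488.07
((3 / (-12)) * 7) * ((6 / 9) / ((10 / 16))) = -1.87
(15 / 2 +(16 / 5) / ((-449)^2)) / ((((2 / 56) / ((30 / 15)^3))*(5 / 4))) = 6773807936 / 5040025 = 1344.00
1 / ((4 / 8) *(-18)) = -0.11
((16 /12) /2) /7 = 2 /21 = 0.10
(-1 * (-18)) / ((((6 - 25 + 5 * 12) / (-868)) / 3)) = -46872 / 41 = -1143.22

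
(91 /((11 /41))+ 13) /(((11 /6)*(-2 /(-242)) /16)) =371904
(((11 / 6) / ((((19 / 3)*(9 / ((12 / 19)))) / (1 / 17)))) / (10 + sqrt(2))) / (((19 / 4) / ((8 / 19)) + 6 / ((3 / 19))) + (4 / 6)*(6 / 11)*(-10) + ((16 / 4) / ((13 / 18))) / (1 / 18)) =503360 / 599979269757-50336*sqrt(2) / 599979269757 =0.00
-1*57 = -57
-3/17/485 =-3/8245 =-0.00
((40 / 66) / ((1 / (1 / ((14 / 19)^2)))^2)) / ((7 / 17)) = 11077285 / 2218524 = 4.99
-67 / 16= -4.19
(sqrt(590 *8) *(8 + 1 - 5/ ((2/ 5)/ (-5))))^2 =24129820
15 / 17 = 0.88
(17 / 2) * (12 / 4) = 51 / 2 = 25.50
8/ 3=2.67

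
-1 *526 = -526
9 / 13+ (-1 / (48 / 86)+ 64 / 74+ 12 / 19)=87095 / 219336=0.40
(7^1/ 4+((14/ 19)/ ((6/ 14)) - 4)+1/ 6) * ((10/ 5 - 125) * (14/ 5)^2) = 166747/ 475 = 351.05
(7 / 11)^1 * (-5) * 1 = -35 / 11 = -3.18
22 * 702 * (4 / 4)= 15444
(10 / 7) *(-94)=-940 / 7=-134.29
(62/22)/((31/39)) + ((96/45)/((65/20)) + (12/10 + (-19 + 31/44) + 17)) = 3203/780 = 4.11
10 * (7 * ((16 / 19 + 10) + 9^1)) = 26390 / 19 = 1388.95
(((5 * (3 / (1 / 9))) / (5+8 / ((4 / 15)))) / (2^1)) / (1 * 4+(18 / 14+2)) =9 / 34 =0.26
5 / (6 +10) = 5 / 16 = 0.31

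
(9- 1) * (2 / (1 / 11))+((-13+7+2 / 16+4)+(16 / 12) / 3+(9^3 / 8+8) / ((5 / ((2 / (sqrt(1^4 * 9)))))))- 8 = 64723 / 360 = 179.79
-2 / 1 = -2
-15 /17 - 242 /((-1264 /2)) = -2683 /5372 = -0.50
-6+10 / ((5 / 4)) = 2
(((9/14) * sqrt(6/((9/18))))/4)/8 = 9 * sqrt(3)/224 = 0.07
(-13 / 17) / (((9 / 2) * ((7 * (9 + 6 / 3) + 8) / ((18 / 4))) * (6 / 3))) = -13 / 2890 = -0.00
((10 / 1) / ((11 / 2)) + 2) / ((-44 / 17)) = -357 / 242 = -1.48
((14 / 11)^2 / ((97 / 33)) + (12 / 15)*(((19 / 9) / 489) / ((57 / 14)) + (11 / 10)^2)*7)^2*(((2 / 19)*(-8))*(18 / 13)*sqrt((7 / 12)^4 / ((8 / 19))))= -32.88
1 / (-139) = -1 / 139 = -0.01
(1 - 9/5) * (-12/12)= 4/5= 0.80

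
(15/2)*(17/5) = 51/2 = 25.50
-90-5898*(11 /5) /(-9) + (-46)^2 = 52016 /15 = 3467.73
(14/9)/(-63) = -2/81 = -0.02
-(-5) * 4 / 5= 4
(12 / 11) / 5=12 / 55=0.22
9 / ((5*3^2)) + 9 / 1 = 46 / 5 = 9.20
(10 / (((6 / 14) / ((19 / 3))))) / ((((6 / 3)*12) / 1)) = 665 / 108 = 6.16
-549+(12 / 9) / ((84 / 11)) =-34576 / 63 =-548.83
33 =33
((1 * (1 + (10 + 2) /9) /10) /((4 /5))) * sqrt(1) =7 /24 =0.29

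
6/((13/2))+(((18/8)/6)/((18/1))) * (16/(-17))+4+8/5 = 21559/3315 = 6.50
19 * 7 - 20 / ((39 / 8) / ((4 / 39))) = 201653 / 1521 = 132.58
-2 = -2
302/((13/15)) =4530/13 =348.46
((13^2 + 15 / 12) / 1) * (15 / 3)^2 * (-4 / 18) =-5675 / 6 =-945.83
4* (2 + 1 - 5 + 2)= 0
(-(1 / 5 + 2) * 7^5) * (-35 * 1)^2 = -45294865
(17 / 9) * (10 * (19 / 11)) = 3230 / 99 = 32.63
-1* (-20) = 20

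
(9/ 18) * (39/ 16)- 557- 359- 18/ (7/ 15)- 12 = -216239/ 224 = -965.35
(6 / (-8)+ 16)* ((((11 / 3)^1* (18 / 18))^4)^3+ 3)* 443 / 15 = 21202448276880503 / 7971615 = 2659743135.72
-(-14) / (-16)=-7 / 8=-0.88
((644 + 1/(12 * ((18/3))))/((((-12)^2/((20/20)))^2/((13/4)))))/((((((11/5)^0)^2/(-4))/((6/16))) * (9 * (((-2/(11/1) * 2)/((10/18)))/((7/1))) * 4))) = 232076845/5159780352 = 0.04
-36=-36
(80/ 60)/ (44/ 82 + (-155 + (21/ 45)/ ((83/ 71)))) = -0.01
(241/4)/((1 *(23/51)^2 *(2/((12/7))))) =1880523/7406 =253.92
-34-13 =-47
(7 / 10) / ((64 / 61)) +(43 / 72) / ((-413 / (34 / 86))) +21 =21.67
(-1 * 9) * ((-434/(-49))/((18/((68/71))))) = -2108/497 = -4.24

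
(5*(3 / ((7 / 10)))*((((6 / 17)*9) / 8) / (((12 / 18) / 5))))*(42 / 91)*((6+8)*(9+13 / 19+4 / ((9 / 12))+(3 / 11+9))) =462611250 / 46189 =10015.62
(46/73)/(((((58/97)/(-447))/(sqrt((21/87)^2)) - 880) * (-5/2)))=13961598/48744494765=0.00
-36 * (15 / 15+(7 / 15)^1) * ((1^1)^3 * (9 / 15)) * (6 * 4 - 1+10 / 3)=-20856 / 25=-834.24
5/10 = 1/2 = 0.50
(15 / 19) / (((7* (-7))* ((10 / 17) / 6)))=-153 / 931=-0.16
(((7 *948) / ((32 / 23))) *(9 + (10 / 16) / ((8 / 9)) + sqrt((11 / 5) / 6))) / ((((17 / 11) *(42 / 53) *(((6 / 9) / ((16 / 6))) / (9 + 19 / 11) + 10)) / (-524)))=-1694794846833 / 857888-8187414719 *sqrt(330) / 1206405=-2098828.36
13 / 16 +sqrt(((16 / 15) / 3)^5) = 0.89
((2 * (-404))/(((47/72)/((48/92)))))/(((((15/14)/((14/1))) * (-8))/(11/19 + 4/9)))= 22171520/20539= 1079.48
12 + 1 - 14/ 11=129/ 11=11.73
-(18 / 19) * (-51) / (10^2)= 459 / 950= 0.48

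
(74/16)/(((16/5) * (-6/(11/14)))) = -2035/10752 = -0.19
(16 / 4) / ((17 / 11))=44 / 17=2.59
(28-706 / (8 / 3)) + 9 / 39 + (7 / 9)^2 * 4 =-986027 / 4212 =-234.10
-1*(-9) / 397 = 9 / 397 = 0.02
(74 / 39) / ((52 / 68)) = 1258 / 507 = 2.48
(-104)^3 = -1124864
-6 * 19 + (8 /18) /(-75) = -76954 /675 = -114.01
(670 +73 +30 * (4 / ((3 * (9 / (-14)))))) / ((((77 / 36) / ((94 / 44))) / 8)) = 418864 / 77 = 5439.79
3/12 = 1/4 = 0.25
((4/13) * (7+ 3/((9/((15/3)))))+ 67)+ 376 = 1337/3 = 445.67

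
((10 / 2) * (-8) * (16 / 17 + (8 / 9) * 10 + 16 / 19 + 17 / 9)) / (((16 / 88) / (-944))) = 7583435200 / 2907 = 2608680.84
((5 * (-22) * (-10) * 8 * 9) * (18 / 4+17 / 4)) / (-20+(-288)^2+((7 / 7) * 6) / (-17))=8.36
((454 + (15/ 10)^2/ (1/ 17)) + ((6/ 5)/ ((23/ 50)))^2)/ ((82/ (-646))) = -341088323/ 86756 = -3931.58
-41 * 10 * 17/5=-1394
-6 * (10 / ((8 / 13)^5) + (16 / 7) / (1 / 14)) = -7142259 / 8192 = -871.86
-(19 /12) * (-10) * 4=190 /3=63.33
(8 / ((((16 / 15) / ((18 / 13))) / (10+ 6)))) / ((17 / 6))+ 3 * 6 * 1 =16938 / 221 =76.64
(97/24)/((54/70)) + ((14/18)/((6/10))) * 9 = 16.91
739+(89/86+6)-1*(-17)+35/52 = 763.71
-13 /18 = -0.72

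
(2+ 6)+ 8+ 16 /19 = 320 /19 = 16.84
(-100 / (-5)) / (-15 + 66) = 20 / 51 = 0.39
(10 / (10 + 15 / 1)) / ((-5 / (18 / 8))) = -9 / 50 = -0.18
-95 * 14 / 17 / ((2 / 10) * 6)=-3325 / 51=-65.20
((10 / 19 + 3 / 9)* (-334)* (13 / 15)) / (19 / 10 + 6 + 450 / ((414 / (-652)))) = 9786868 / 27562293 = 0.36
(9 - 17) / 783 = -8 / 783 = -0.01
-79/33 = -2.39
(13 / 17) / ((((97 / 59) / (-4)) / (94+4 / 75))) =-21641672 / 123675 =-174.99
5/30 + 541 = 3247/6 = 541.17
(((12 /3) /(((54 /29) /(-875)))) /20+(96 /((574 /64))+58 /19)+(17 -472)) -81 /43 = -6800798869 /12661866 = -537.11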